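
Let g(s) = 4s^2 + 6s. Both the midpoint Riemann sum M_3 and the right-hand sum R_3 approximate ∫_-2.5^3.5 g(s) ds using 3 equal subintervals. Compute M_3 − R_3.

-84

M_3 = 88.
R_3 = 172.
M_3 − R_3 = -84.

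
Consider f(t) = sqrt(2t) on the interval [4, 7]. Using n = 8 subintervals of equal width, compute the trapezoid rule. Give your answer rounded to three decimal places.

Δt = (7 − 4)/8 = 0.375.
f(4) ≈ 2.828, f(4.375) ≈ 2.958, f(4.75) ≈ 3.082, f(5.125) ≈ 3.202, f(5.5) ≈ 3.317, f(5.875) ≈ 3.428, f(6.25) ≈ 3.536, f(6.625) ≈ 3.640, f(7) ≈ 3.742.
T_8 = (Δt/2)·[f(t_0) + 2f(t_1) + ... + 2f(t_{7}) + f(t_8)].
Sum ≈ 9.918.

9.918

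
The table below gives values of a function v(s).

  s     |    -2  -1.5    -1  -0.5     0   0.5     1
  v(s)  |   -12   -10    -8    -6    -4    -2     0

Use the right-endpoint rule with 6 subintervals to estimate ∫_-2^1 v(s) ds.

-15

Δs = 0.5.
Sum = 0.5·[(-10) + (-8) + (-6) + (-4) + (-2) + 0] = -15.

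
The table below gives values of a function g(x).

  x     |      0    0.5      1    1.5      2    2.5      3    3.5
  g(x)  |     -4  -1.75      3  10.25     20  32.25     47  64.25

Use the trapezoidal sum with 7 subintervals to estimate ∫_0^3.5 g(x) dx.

70.4375

Δx = 0.5.
T_7 = (0.5/2)·[(-4) + 2·(-1.75) + 2·3 + 2·10.25 + 2·20 + 2·32.25 + 2·47 + 64.25] = 70.4375.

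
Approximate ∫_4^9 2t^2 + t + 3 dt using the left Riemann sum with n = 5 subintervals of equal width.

Δt = (9 − 4)/5 = 1.
Left endpoints: 4, 5, 6, 7, 8.
f(4) = 39, f(5) = 58, f(6) = 81, f(7) = 108, f(8) = 139.
Sum = Δt · [f(4) + f(5) + f(6) + f(7) + f(8)].
Sum = 425.

425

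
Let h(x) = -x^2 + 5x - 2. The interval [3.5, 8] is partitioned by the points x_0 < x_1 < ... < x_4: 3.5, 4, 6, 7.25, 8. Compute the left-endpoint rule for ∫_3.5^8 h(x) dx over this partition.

-18.109375

Subinterval widths: 0.5, 2, 1.25, 0.75.
Left endpoints: 3.5, 4, 6, 7.25.
h(3.5) = 3.25, h(4) = 2, h(6) = -8, h(7.25) = -18.3125.
Sum = Σ Δx_i · h(x_i).
Sum = -18.109375.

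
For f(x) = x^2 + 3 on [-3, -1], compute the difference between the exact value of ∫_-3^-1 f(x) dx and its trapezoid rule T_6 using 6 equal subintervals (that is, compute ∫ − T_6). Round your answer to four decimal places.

-0.0370

Exact integral: ∫_-3^-1 f(x) dx ≈ 14.666667.
T_6 ≈ 14.703704.
Error ≈ 14.666667 − 14.703704 ≈ -0.0370.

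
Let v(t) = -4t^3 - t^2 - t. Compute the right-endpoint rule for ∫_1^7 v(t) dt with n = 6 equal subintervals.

Δt = (7 − 1)/6 = 1.
Right endpoints: 2, 3, 4, 5, 6, 7.
v(2) = -38, v(3) = -120, v(4) = -276, v(5) = -530, v(6) = -906, v(7) = -1428.
Sum = Δt · [v(2) + v(3) + v(4) + ...].
Sum = -3298.

-3298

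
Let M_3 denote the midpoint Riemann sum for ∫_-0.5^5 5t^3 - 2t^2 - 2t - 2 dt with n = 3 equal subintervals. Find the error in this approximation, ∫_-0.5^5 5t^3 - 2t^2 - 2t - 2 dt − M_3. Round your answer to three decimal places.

48.911

Exact integral: ∫_-0.5^5 f(t) dt ≈ 662.00521.
M_3 ≈ 613.09404.
Error ≈ 662.00521 − 613.09404 ≈ 48.911.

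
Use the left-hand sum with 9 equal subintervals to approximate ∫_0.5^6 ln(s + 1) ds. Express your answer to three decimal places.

7.026

Δs = (6 − 0.5)/9 = 11/18.
Left endpoints: 0.5, 10/9, 31/18, 7/3, 53/18, 32/9, 25/6, 43/9, 97/18.
f(0.5) ≈ 0.405, f(10/9) ≈ 0.747, f(31/18) ≈ 1.001, f(7/3) ≈ 1.204, f(53/18) ≈ 1.372, f(32/9) ≈ 1.516, f(25/6) ≈ 1.642, f(43/9) ≈ 1.754, f(97/18) ≈ 1.855.
Sum = Δs · [f(0.5) + f(10/9) + f(31/18) + ...].
Sum ≈ 7.026.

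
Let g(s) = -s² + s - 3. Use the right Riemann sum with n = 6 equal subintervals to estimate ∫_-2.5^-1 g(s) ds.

-11.171875

Δs = (-1 − (-2.5))/6 = 0.25.
Right endpoints: -2.25, -2, -1.75, -1.5, -1.25, -1.
g(-2.25) = -10.3125, g(-2) = -9, g(-1.75) = -7.8125, g(-1.5) = -6.75, g(-1.25) = -5.8125, g(-1) = -5.
Sum = Δs · [g(-2.25) + g(-2) + g(-1.75) + ...].
Sum = -11.171875.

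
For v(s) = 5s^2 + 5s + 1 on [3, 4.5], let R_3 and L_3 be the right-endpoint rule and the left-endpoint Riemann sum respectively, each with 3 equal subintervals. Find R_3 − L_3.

R_3 = 152.75.
L_3 = 120.875.
R_3 − L_3 = 31.875.

31.875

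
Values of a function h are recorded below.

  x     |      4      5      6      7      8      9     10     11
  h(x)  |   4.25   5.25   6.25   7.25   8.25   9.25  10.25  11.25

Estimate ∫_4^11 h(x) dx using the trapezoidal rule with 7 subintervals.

54.25

Δx = 1.
T_7 = (1/2)·[4.25 + 2·5.25 + 2·6.25 + 2·7.25 + 2·8.25 + 2·9.25 + 2·10.25 + 11.25] = 54.25.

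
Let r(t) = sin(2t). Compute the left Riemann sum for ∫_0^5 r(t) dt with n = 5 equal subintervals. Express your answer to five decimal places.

0.86244

Δt = (5 − 0)/5 = 1.
Left endpoints: 0, 1, 2, 3, 4.
r(0) ≈ 0.00000, r(1) ≈ 0.90930, r(2) ≈ -0.75680, r(3) ≈ -0.27942, r(4) ≈ 0.98936.
Sum = Δt · [r(0) + r(1) + r(2) + r(3) + r(4)].
Sum ≈ 0.86244.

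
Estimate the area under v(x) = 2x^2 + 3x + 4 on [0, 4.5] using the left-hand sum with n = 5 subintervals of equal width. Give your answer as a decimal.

86.04

Δx = (4.5 − 0)/5 = 0.9.
Left endpoints: 0, 0.9, 1.8, 2.7, 3.6.
v(0) = 4, v(0.9) = 8.32, v(1.8) = 15.88, v(2.7) = 26.68, v(3.6) = 40.72.
Sum = Δx · [v(0) + v(0.9) + v(1.8) + v(2.7) + v(3.6)].
Sum = 86.04.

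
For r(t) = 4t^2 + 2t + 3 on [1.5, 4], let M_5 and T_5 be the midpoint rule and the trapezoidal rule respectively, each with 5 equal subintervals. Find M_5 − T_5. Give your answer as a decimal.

-0.625

M_5 = 101.875.
T_5 = 102.5.
M_5 − T_5 = -0.625.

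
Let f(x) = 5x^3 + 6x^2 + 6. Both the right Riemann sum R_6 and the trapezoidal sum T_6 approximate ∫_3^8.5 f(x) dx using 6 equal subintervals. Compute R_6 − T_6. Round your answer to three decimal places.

R_6 = 9221.56640625.
T_6 ≈ 7702.13411.
R_6 − T_6 ≈ 1519.432.

1519.432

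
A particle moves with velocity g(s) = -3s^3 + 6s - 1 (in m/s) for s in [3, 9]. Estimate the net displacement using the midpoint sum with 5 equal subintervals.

Δs = (9 − 3)/5 = 1.2.
Midpoints: 3.6, 4.8, 6, 7.2, 8.4.
g(3.6) = -119.368, g(4.8) = -303.976, g(6) = -613, g(7.2) = -1077.544, g(8.4) = -1728.712.
Sum = Δs · [g(3.6) + g(4.8) + g(6) + g(7.2) + g(8.4)].
Sum = -4611.12.

-4611.12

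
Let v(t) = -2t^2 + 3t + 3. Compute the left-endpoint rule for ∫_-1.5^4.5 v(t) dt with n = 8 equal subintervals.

Δt = (4.5 − (-1.5))/8 = 0.75.
Left endpoints: -1.5, -0.75, 0, 0.75, 1.5, 2.25, 3, 3.75.
v(-1.5) = -6, v(-0.75) = -0.375, v(0) = 3, v(0.75) = 4.125, v(1.5) = 3, v(2.25) = -0.375, v(3) = -6, v(3.75) = -13.875.
Sum = Δt · [v(-1.5) + v(-0.75) + v(0) + ...].
Sum = -12.375.

-12.375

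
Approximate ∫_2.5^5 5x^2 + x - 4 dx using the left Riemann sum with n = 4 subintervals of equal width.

Δx = (5 − 2.5)/4 = 0.625.
Left endpoints: 2.5, 3.125, 3.75, 4.375.
f(2.5) = 29.75, f(3.125) = 47.953125, f(3.75) = 70.0625, f(4.375) = 96.078125.
Sum = Δx · [f(2.5) + f(3.125) + f(3.75) + f(4.375)].
Sum = 152.40234375.

152.40234375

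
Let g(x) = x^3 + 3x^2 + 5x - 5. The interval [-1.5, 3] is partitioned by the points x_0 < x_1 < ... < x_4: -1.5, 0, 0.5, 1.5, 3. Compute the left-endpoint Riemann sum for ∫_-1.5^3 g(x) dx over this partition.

Subinterval widths: 1.5, 0.5, 1, 1.5.
Left endpoints: -1.5, 0, 0.5, 1.5.
g(-1.5) = -9.125, g(0) = -5, g(0.5) = -1.625, g(1.5) = 12.625.
Sum = Σ Δx_i · g(x_i).
Sum = 1.125.

1.125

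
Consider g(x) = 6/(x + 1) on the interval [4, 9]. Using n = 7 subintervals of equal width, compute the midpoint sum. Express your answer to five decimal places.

Δx = (9 − 4)/7 = 5/7.
Midpoints: 61/14, 71/14, 81/14, 6.5, 101/14, 111/14, 121/14.
g(61/14) = 1.12, g(71/14) = 84/85, g(81/14) = 84/95, g(6.5) = 0.8, g(101/14) = 84/115, g(111/14) = 0.672, g(121/14) = 28/45.
Sum = Δx · [g(61/14) + g(71/14) + g(81/14) + ...].
Sum ≈ 4.15507.

4.15507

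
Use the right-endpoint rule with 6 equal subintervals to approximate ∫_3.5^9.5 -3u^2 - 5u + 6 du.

-1108.5

Δu = (9.5 − 3.5)/6 = 1.
Right endpoints: 4.5, 5.5, 6.5, 7.5, 8.5, 9.5.
f(4.5) = -77.25, f(5.5) = -112.25, f(6.5) = -153.25, f(7.5) = -200.25, f(8.5) = -253.25, f(9.5) = -312.25.
Sum = Δu · [f(4.5) + f(5.5) + f(6.5) + ...].
Sum = -1108.5.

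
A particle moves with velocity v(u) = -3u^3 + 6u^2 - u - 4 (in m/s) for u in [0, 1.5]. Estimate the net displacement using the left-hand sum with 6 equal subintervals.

Δu = (1.5 − 0)/6 = 0.25.
Left endpoints: 0, 0.25, 0.5, 0.75, 1, 1.25.
v(0) = -4, v(0.25) = -3.921875, v(0.5) = -3.375, v(0.75) = -2.640625, v(1) = -2, v(1.25) = -1.734375.
Sum = Δu · [v(0) + v(0.25) + v(0.5) + ...].
Sum = -4.41796875.

-4.41796875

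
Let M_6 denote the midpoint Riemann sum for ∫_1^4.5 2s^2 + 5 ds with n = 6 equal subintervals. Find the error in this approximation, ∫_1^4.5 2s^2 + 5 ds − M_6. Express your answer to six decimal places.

0.198495

Exact integral: ∫_1^4.5 f(s) ds ≈ 77.58333333.
M_6 ≈ 77.38483796.
Error ≈ 77.58333333 − 77.38483796 ≈ 0.198495.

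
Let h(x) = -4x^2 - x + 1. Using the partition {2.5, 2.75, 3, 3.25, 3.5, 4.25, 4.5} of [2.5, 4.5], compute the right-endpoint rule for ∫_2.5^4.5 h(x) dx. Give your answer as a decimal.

Subinterval widths: 0.25, 0.25, 0.25, 0.25, 0.75, 0.25.
Right endpoints: 2.75, 3, 3.25, 3.5, 4.25, 4.5.
h(2.75) = -32, h(3) = -38, h(3.25) = -44.5, h(3.5) = -51.5, h(4.25) = -75.5, h(4.5) = -84.5.
Sum = Σ Δx_i · h(x_i).
Sum = -119.25.

-119.25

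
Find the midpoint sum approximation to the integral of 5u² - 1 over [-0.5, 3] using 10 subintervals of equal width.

41.5296875

Δu = (3 − (-0.5))/10 = 0.35.
Midpoints: -0.325, 0.025, 0.375, 0.725, 1.075, 1.425, 1.775, 2.125, 2.475, 2.825.
f(-0.325) = -0.471875, f(0.025) = -0.996875, f(0.375) = -0.296875, f(0.725) = 1.628125, f(1.075) = 4.778125, f(1.425) = 9.153125, f(1.775) = 14.753125, f(2.125) = 21.578125, f(2.475) = 29.628125, f(2.825) = 38.903125.
Sum = Δu · [f(-0.325) + f(0.025) + f(0.375) + ...].
Sum = 41.5296875.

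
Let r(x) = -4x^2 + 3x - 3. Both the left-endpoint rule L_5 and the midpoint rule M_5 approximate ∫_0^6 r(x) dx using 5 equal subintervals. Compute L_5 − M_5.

L_5 = -182.16.
M_5 = -249.12.
L_5 − M_5 = 66.96.

66.96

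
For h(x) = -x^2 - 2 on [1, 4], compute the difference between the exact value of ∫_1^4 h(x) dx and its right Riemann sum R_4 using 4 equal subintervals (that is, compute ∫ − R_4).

Exact integral: ∫_1^4 h(x) dx = -27.
R_4 = -32.90625.
Error = -27 − (-32.90625) = 5.90625.

5.90625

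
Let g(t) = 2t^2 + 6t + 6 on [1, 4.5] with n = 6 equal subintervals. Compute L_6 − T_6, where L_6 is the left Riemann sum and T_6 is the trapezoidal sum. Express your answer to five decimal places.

-17.35417

L_6 ≈ 121.8761574.
T_6 ≈ 139.2303241.
L_6 − T_6 ≈ -17.35417.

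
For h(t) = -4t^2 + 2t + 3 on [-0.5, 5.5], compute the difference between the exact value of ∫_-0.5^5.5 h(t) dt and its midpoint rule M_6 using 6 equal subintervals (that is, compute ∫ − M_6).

-2

Exact integral: ∫_-0.5^5.5 h(t) dt = -174.
M_6 = -172.
Error = -174 − (-172) = -2.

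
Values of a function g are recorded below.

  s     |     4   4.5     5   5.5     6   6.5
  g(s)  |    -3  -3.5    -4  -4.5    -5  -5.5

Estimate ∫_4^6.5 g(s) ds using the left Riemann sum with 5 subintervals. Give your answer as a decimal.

-10

Δs = 0.5.
Sum = 0.5·[(-3) + (-3.5) + (-4) + (-4.5) + (-5)] = -10.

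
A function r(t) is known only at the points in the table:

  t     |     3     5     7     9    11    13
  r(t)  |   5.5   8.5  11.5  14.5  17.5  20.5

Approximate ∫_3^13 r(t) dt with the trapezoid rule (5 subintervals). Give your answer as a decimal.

130

Δt = 2.
T_5 = (2/2)·[5.5 + 2·8.5 + 2·11.5 + 2·14.5 + 2·17.5 + 20.5] = 130.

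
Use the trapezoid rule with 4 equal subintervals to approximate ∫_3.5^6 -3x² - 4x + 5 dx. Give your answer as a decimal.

-208.61328125

Δx = (6 − 3.5)/4 = 0.625.
f(3.5) = -45.75, f(4.125) = -62.546875, f(4.75) = -81.6875, f(5.375) = -103.171875, f(6) = -127.
T_4 = (Δx/2)·[f(x_0) + 2f(x_1) + 2f(x_2) + 2f(x_3) + f(x_4)].
Sum = -208.61328125.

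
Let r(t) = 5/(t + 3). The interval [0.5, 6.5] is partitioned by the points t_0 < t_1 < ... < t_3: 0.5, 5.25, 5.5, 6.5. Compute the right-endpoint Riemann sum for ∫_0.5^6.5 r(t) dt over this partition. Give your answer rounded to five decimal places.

Subinterval widths: 4.75, 0.25, 1.
Right endpoints: 5.25, 5.5, 6.5.
r(5.25) = 20/33, r(5.5) = 10/17, r(6.5) = 10/19.
Sum = Σ Δt_i · r(t_i).
Sum ≈ 3.55216.

3.55216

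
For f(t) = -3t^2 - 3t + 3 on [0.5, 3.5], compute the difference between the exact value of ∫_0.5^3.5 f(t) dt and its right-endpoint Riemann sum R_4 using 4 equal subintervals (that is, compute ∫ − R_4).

17.71875

Exact integral: ∫_0.5^3.5 f(t) dt = -51.75.
R_4 = -69.46875.
Error = -51.75 − (-69.46875) = 17.71875.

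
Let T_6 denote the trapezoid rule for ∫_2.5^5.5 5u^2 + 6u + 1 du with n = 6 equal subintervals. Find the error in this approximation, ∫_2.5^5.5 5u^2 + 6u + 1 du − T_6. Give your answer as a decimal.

-0.625

Exact integral: ∫_2.5^5.5 f(u) du = 326.25.
T_6 = 326.875.
Error = 326.25 − 326.875 = -0.625.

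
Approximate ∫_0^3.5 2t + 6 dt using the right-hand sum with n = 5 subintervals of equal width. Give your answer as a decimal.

35.7

Δt = (3.5 − 0)/5 = 0.7.
Right endpoints: 0.7, 1.4, 2.1, 2.8, 3.5.
f(0.7) = 7.4, f(1.4) = 8.8, f(2.1) = 10.2, f(2.8) = 11.6, f(3.5) = 13.
Sum = Δt · [f(0.7) + f(1.4) + f(2.1) + f(2.8) + f(3.5)].
Sum = 35.7.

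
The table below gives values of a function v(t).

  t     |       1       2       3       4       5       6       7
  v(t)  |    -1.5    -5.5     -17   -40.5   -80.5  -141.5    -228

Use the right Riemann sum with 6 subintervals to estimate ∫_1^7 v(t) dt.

-513

Δt = 1.
Sum = 1·[(-5.5) + (-17) + (-40.5) + (-80.5) + (-141.5) + (-228)] = -513.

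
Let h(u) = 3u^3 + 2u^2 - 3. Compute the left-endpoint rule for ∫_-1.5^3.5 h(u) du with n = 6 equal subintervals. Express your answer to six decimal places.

64.803241

Δu = (3.5 − (-1.5))/6 = 5/6.
Left endpoints: -1.5, -2/3, 1/6, 1, 11/6, 8/3.
h(-1.5) = -8.625, h(-2/3) = -3, h(1/6) = -211/72, h(1) = 2, h(11/6) = 533/24, h(8/3) = 613/9.
Sum = Δu · [h(-1.5) + h(-2/3) + h(1/6) + ...].
Sum ≈ 64.803241.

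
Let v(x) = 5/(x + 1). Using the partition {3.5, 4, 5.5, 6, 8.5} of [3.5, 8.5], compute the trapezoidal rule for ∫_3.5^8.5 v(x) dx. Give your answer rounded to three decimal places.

3.776

Subinterval widths: 0.5, 1.5, 0.5, 2.5.
v(3.5) = 10/9, v(4) = 1, v(5.5) = 10/13, v(6) = 5/7, v(8.5) = 10/19.
On each subinterval the trapezoid contributes (Δx_i/2)·[v(x_{i-1}) + v(x_i)].
Sum ≈ 3.776.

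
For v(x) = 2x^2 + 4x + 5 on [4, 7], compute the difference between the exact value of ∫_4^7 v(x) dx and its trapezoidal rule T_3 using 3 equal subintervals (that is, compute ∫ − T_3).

-1

Exact integral: ∫_4^7 v(x) dx = 267.
T_3 = 268.
Error = 267 − 268 = -1.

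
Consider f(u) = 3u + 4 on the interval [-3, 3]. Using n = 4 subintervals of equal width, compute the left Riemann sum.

10.5

Δu = (3 − (-3))/4 = 1.5.
Left endpoints: -3, -1.5, 0, 1.5.
f(-3) = -5, f(-1.5) = -0.5, f(0) = 4, f(1.5) = 8.5.
Sum = Δu · [f(-3) + f(-1.5) + f(0) + f(1.5)].
Sum = 10.5.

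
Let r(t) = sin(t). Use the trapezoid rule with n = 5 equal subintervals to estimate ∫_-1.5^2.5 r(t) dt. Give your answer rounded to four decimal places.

0.8249

Δt = (2.5 − (-1.5))/5 = 0.8.
r(-1.5) ≈ -0.9975, r(-0.7) ≈ -0.6442, r(0.1) ≈ 0.0998, r(0.9) ≈ 0.7833, r(1.7) ≈ 0.9917, r(2.5) ≈ 0.5985.
T_5 = (Δt/2)·[r(t_0) + 2r(t_1) + ... + 2r(t_{4}) + r(t_5)].
Sum ≈ 0.8249.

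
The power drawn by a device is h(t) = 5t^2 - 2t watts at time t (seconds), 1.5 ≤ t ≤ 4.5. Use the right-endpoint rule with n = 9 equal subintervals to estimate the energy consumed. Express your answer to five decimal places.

142.52778

Δt = (4.5 − 1.5)/9 = 1/3.
Right endpoints: 11/6, 13/6, 2.5, 17/6, 19/6, 3.5, 23/6, 25/6, 4.5.
h(11/6) = 473/36, h(13/6) = 689/36, h(2.5) = 26.25, h(17/6) = 1241/36, h(19/6) = 1577/36, h(3.5) = 54.25, h(23/6) = 2369/36, h(25/6) = 2825/36, h(4.5) = 92.25.
Sum = Δt · [h(11/6) + h(13/6) + h(2.5) + ...].
Sum ≈ 142.52778.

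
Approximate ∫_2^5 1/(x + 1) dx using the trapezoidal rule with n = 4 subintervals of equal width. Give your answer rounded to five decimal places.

Δx = (5 − 2)/4 = 0.75.
f(2) = 1/3, f(2.75) = 4/15, f(3.5) = 2/9, f(4.25) = 4/21, f(5) = 1/6.
T_4 = (Δx/2)·[f(x_0) + 2f(x_1) + 2f(x_2) + 2f(x_3) + f(x_4)].
Sum ≈ 0.69702.

0.69702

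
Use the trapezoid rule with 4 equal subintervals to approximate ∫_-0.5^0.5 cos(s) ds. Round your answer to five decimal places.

Δs = (0.5 − (-0.5))/4 = 0.25.
f(-0.5) ≈ 0.87758, f(-0.25) ≈ 0.96891, f(0) ≈ 1.00000, f(0.25) ≈ 0.96891, f(0.5) ≈ 0.87758.
T_4 = (Δs/2)·[f(s_0) + 2f(s_1) + 2f(s_2) + 2f(s_3) + f(s_4)].
Sum ≈ 0.95385.

0.95385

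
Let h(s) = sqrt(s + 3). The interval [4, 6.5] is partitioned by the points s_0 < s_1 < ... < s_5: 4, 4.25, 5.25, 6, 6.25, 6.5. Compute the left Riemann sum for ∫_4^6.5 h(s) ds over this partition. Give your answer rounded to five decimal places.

7.01858

Subinterval widths: 0.25, 1, 0.75, 0.25, 0.25.
Left endpoints: 4, 4.25, 5.25, 6, 6.25.
h(4) ≈ 2.64575, h(4.25) ≈ 2.69258, h(5.25) ≈ 2.87228, h(6) ≈ 3.00000, h(6.25) ≈ 3.04138.
Sum = Σ Δs_i · h(s_i).
Sum ≈ 7.01858.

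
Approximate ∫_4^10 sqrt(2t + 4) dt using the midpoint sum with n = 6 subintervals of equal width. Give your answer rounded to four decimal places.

Δt = (10 − 4)/6 = 1.
Midpoints: 4.5, 5.5, 6.5, 7.5, 8.5, 9.5.
f(4.5) ≈ 3.6056, f(5.5) ≈ 3.8730, f(6.5) ≈ 4.1231, f(7.5) ≈ 4.3589, f(8.5) ≈ 4.5826, f(9.5) ≈ 4.7958.
Sum = Δt · [f(4.5) + f(5.5) + f(6.5) + ...].
Sum ≈ 25.3389.

25.3389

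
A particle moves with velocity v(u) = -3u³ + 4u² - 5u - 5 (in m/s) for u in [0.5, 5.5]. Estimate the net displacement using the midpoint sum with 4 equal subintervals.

-549.609375

Δu = (5.5 − 0.5)/4 = 1.25.
Midpoints: 1.125, 2.375, 3.625, 4.875.
v(1.125) = -5035/512, v(2.375) = -17665/512, v(3.625) = -58095/512, v(4.875) = -144325/512.
Sum = Δu · [v(1.125) + v(2.375) + v(3.625) + v(4.875)].
Sum = -549.609375.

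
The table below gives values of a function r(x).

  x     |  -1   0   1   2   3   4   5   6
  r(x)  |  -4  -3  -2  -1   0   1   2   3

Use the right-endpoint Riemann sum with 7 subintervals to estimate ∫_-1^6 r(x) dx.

0

Δx = 1.
Sum = 1·[(-3) + (-2) + (-1) + 0 + 1 + 2 + 3] = 0.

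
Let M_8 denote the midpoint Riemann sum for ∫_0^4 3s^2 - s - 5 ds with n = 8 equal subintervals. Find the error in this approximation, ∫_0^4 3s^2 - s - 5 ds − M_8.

0.25

Exact integral: ∫_0^4 f(s) ds = 36.
M_8 = 35.75.
Error = 36 − 35.75 = 0.25.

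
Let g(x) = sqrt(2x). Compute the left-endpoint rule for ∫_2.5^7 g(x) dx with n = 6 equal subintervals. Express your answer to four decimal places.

Δx = (7 − 2.5)/6 = 0.75.
Left endpoints: 2.5, 3.25, 4, 4.75, 5.5, 6.25.
g(2.5) ≈ 2.2361, g(3.25) ≈ 2.5495, g(4) ≈ 2.8284, g(4.75) ≈ 3.0822, g(5.5) ≈ 3.3166, g(6.25) ≈ 3.5355.
Sum = Δx · [g(2.5) + g(3.25) + g(4) + ...].
Sum ≈ 13.1613.

13.1613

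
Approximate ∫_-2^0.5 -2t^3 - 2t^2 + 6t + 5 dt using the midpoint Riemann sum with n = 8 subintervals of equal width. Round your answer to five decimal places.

Δt = (0.5 − (-2))/8 = 0.3125.
Midpoints: -1.84375, -1.53125, -1.21875, -0.90625, -0.59375, -0.28125, 0.03125, 0.34375.
f(-1.84375) = -5341/16384, f(-1.53125) = -27791/16384, f(-1.21875) = -27241/16384, f(-0.90625) = -9691/16384, f(-0.59375) = 18859/16384, f(-0.28125) = 52409/16384, f(0.03125) = 84959/16384, f(0.34375) = 110509/16384.
Sum = Δt · [f(-1.84375) + f(-1.53125) + f(-1.21875) + ...].
Sum ≈ 3.75122.

3.75122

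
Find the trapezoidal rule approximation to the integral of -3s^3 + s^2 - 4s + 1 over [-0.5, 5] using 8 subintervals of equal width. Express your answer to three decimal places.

Δs = (5 − (-0.5))/8 = 0.6875.
f(-0.5) = 3.625, f(0.1875) = 1087/4096, f(0.875) = -1917/512, f(1.5625) = -58379/4096, f(2.25) = -37.109375, f(2.9375) = -320157/4096, f(3.625) = -73351/512, f(4.3125) = -975911/4096, f(5) = -369.
T_8 = (Δs/2)·[f(s_0) + 2f(s_1) + ... + 2f(s_{7}) + f(s_8)].
Sum ≈ -479.335.

-479.335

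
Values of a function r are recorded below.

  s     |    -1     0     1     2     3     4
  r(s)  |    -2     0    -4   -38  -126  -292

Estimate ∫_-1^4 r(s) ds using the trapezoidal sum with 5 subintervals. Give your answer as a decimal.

Δs = 1.
T_5 = (1/2)·[(-2) + 2·0 + 2·(-4) + 2·(-38) + 2·(-126) + (-292)] = -315.

-315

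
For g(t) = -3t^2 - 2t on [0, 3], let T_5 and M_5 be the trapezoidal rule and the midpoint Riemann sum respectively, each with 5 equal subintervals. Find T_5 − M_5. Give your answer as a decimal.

-0.81

T_5 = -36.54.
M_5 = -35.73.
T_5 − M_5 = -0.81.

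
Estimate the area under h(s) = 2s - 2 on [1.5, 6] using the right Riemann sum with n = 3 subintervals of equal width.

31.5

Δs = (6 − 1.5)/3 = 1.5.
Right endpoints: 3, 4.5, 6.
h(3) = 4, h(4.5) = 7, h(6) = 10.
Sum = Δs · [h(3) + h(4.5) + h(6)].
Sum = 31.5.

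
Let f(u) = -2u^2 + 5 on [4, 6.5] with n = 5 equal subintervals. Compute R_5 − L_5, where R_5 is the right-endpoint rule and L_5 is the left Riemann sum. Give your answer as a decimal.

R_5 = -141.25.
L_5 = -115.
R_5 − L_5 = -26.25.

-26.25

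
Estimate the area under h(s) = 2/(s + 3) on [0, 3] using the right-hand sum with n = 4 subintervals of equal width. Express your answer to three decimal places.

1.269

Δs = (3 − 0)/4 = 0.75.
Right endpoints: 0.75, 1.5, 2.25, 3.
h(0.75) = 8/15, h(1.5) = 4/9, h(2.25) = 8/21, h(3) = 1/3.
Sum = Δs · [h(0.75) + h(1.5) + h(2.25) + h(3)].
Sum ≈ 1.269.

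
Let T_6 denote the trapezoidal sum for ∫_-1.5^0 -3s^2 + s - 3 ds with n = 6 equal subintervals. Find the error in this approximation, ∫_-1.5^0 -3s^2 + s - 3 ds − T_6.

0.046875

Exact integral: ∫_-1.5^0 f(s) ds = -9.
T_6 = -9.046875.
Error = -9 − (-9.046875) = 0.046875.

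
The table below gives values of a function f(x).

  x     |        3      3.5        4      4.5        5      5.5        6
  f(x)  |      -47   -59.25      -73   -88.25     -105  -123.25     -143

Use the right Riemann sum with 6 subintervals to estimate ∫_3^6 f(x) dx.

Δx = 0.5.
Sum = 0.5·[(-59.25) + (-73) + (-88.25) + (-105) + (-123.25) + (-143)] = -295.875.

-295.875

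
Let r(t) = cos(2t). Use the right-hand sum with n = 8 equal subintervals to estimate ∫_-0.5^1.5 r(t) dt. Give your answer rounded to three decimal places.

0.290

Δt = (1.5 − (-0.5))/8 = 0.25.
Right endpoints: -0.25, 0, 0.25, 0.5, 0.75, 1, 1.25, 1.5.
r(-0.25) ≈ 0.878, r(0) ≈ 1.000, r(0.25) ≈ 0.878, r(0.5) ≈ 0.540, r(0.75) ≈ 0.071, r(1) ≈ -0.416, r(1.25) ≈ -0.801, r(1.5) ≈ -0.990.
Sum = Δt · [r(-0.25) + r(0) + r(0.25) + ...].
Sum ≈ 0.290.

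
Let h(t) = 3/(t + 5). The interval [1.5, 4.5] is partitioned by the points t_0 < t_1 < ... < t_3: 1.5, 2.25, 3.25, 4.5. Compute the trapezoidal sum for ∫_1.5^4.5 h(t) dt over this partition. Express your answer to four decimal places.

Subinterval widths: 0.75, 1, 1.25.
h(1.5) = 6/13, h(2.25) = 12/29, h(3.25) = 4/11, h(4.5) = 6/19.
On each subinterval the trapezoid contributes (Δt_i/2)·[h(t_{i-1}) + h(t_i)].
Sum ≈ 1.1416.

1.1416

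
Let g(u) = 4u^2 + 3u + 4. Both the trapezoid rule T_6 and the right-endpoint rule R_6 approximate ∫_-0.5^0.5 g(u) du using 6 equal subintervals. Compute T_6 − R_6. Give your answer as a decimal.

-0.25

T_6 ≈ 4.35185185.
R_6 ≈ 4.60185185.
T_6 − R_6 = -0.25.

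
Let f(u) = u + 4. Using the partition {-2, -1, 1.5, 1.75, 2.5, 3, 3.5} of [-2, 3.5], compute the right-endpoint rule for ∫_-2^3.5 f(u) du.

Subinterval widths: 1, 2.5, 0.25, 0.75, 0.5, 0.5.
Right endpoints: -1, 1.5, 1.75, 2.5, 3, 3.5.
f(-1) = 3, f(1.5) = 5.5, f(1.75) = 5.75, f(2.5) = 6.5, f(3) = 7, f(3.5) = 7.5.
Sum = Σ Δu_i · f(u_i).
Sum = 30.3125.

30.3125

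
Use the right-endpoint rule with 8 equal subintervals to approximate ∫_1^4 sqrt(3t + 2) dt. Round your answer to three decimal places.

9.435

Δt = (4 − 1)/8 = 0.375.
Right endpoints: 1.375, 1.75, 2.125, 2.5, 2.875, 3.25, 3.625, 4.
f(1.375) ≈ 2.475, f(1.75) ≈ 2.693, f(2.125) ≈ 2.894, f(2.5) ≈ 3.082, f(2.875) ≈ 3.260, f(3.25) ≈ 3.428, f(3.625) ≈ 3.588, f(4) ≈ 3.742.
Sum = Δt · [f(1.375) + f(1.75) + f(2.125) + ...].
Sum ≈ 9.435.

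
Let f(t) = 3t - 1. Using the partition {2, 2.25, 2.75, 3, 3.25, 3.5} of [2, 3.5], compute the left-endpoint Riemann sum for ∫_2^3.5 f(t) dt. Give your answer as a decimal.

Subinterval widths: 0.25, 0.5, 0.25, 0.25, 0.25.
Left endpoints: 2, 2.25, 2.75, 3, 3.25.
f(2) = 5, f(2.25) = 5.75, f(2.75) = 7.25, f(3) = 8, f(3.25) = 8.75.
Sum = Σ Δt_i · f(t_i).
Sum = 10.125.

10.125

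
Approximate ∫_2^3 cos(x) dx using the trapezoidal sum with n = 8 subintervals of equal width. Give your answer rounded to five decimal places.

Δx = (3 − 2)/8 = 0.125.
f(2) ≈ -0.41615, f(2.125) ≈ -0.52627, f(2.25) ≈ -0.62817, f(2.375) ≈ -0.72028, f(2.5) ≈ -0.80114, f(2.625) ≈ -0.86951, f(2.75) ≈ -0.92430, f(2.875) ≈ -0.96467, f(3) ≈ -0.98999.
T_8 = (Δx/2)·[f(x_0) + 2f(x_1) + ... + 2f(x_{7}) + f(x_8)].
Sum ≈ -0.76718.

-0.76718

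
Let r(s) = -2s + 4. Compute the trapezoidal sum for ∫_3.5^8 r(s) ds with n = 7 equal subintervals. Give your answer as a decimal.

Δs = (8 − 3.5)/7 = 9/14.
r(3.5) = -3, r(29/7) = -30/7, r(67/14) = -39/7, r(38/7) = -48/7, r(85/14) = -57/7, r(47/7) = -66/7, r(103/14) = -75/7, r(8) = -12.
T_7 = (Δs/2)·[r(s_0) + 2r(s_1) + ... + 2r(s_{6}) + r(s_7)].
Sum = -33.75.

-33.75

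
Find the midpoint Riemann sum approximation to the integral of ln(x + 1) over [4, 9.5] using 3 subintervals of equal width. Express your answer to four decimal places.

11.1567

Δx = (9.5 − 4)/3 = 11/6.
Midpoints: 59/12, 6.75, 103/12.
f(59/12) ≈ 1.7778, f(6.75) ≈ 2.0477, f(103/12) ≈ 2.2600.
Sum = Δx · [f(59/12) + f(6.75) + f(103/12)].
Sum ≈ 11.1567.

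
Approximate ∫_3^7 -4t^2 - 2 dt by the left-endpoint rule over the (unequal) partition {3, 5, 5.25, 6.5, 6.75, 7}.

Subinterval widths: 2, 0.25, 1.25, 0.25, 0.25.
Left endpoints: 3, 5, 5.25, 6.5, 6.75.
f(3) = -38, f(5) = -102, f(5.25) = -112.25, f(6.5) = -171, f(6.75) = -184.25.
Sum = Σ Δt_i · f(t_i).
Sum = -330.625.

-330.625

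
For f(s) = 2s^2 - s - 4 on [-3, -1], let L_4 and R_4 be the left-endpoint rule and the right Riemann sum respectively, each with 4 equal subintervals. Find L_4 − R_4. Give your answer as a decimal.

9

L_4 = 18.
R_4 = 9.
L_4 − R_4 = 9.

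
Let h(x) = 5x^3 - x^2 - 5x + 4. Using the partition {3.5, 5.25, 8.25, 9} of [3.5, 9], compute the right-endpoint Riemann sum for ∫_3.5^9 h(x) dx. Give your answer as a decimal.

Subinterval widths: 1.75, 3, 0.75.
Right endpoints: 5.25, 8.25, 9.
h(5.25) = 673.703125, h(8.25) = 2702.265625, h(9) = 3523.
Sum = Σ Δx_i · h(x_i).
Sum = 11928.02734375.

11928.02734375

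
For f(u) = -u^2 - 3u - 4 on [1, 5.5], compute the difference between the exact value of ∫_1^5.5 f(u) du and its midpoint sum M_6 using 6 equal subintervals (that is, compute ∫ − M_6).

-0.2109375

Exact integral: ∫_1^5.5 f(u) du = -117.
M_6 = -116.7890625.
Error = -117 − (-116.7890625) = -0.2109375.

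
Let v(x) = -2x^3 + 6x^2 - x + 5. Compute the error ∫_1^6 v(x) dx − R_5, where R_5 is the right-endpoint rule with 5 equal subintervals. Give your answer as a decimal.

Exact integral: ∫_1^6 v(x) dx = -210.
R_5 = -335.
Error = -210 − (-335) = 125.

125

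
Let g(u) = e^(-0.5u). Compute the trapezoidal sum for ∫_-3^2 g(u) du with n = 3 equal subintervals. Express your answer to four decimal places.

Δu = (2 − (-3))/3 = 5/3.
g(-3) ≈ 4.4817, g(-4/3) ≈ 1.9477, g(1/3) ≈ 0.8465, g(2) ≈ 0.3679.
T_3 = (Δu/2)·[g(u_0) + 2g(u_1) + 2g(u_2) + g(u_3)].
Sum ≈ 8.6983.

8.6983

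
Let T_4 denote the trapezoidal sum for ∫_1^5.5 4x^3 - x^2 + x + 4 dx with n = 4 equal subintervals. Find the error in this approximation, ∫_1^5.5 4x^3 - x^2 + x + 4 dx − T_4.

-36.0703125

Exact integral: ∫_1^5.5 f(x) dx = 891.5625.
T_4 = 927.6328125.
Error = 891.5625 − 927.6328125 = -36.0703125.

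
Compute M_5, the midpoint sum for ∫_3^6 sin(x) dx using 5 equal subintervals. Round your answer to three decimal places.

-1.980

Δx = (6 − 3)/5 = 0.6.
Midpoints: 3.3, 3.9, 4.5, 5.1, 5.7.
f(3.3) ≈ -0.158, f(3.9) ≈ -0.688, f(4.5) ≈ -0.978, f(5.1) ≈ -0.926, f(5.7) ≈ -0.551.
Sum = Δx · [f(3.3) + f(3.9) + f(4.5) + f(5.1) + f(5.7)].
Sum ≈ -1.980.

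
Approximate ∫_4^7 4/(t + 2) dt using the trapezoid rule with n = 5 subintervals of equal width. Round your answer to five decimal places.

Δt = (7 − 4)/5 = 0.6.
f(4) = 2/3, f(4.6) = 20/33, f(5.2) = 5/9, f(5.8) = 20/39, f(6.4) = 10/21, f(7) = 4/9.
T_5 = (Δt/2)·[f(t_0) + 2f(t_1) + ... + 2f(t_{4}) + f(t_5)].
Sum ≈ 1.62371.

1.62371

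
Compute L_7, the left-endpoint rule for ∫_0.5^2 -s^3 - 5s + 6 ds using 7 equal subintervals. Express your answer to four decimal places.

Δs = (2 − 0.5)/7 = 3/14.
Left endpoints: 0.5, 5/7, 13/14, 8/7, 19/14, 11/7, 25/14.
f(0.5) = 3.375, f(5/7) = 708/343, f(13/14) = 1527/2744, f(8/7) = -414/343, f(19/14) = -9015/2744, f(11/7) = -1968/343, f(25/14) = -23661/2744.
Sum = Δs · [f(0.5) + f(5/7) + f(13/14) + ...].
Sum ≈ -2.7551.

-2.7551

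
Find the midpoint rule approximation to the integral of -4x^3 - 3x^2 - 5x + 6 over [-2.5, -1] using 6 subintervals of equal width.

45.421875

Δx = (-1 − (-2.5))/6 = 0.25.
Midpoints: -2.375, -2.125, -1.875, -1.625, -1.375, -1.125.
f(-2.375) = 54.5390625, f(-2.125) = 41.4609375, f(-1.875) = 31.1953125, f(-1.625) = 23.3671875, f(-1.375) = 17.6015625, f(-1.125) = 13.5234375.
Sum = Δx · [f(-2.375) + f(-2.125) + f(-1.875) + ...].
Sum = 45.421875.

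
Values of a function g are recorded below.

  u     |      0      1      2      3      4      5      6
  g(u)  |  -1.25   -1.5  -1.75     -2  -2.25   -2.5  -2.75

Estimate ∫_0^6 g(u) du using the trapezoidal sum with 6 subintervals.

Δu = 1.
T_6 = (1/2)·[(-1.25) + 2·(-1.5) + 2·(-1.75) + 2·(-2) + 2·(-2.25) + 2·(-2.5) + (-2.75)] = -12.

-12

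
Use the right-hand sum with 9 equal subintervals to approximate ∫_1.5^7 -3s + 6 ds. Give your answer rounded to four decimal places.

Δs = (7 − 1.5)/9 = 11/18.
Right endpoints: 19/9, 49/18, 10/3, 71/18, 41/9, 31/6, 52/9, 115/18, 7.
f(19/9) = -1/3, f(49/18) = -13/6, f(10/3) = -4, f(71/18) = -35/6, f(41/9) = -23/3, f(31/6) = -9.5, f(52/9) = -34/3, f(115/18) = -79/6, f(7) = -15.
Sum = Δs · [f(19/9) + f(49/18) + f(10/3) + ...].
Sum ≈ -42.1667.

-42.1667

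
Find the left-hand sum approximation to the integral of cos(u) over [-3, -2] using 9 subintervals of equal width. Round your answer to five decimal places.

-0.79927

Δu = (-2 − (-3))/9 = 1/9.
Left endpoints: -3, -26/9, -25/9, -8/3, -23/9, -22/9, -7/3, -20/9, -19/9.
f(-3) ≈ -0.98999, f(-26/9) ≈ -0.96824, f(-25/9) ≈ -0.93455, f(-8/3) ≈ -0.88933, f(-23/9) ≈ -0.83314, f(-22/9) ≈ -0.76668, f(-7/3) ≈ -0.69076, f(-20/9) ≈ -0.60632, f(-19/9) ≈ -0.51441.
Sum = Δu · [f(-3) + f(-26/9) + f(-25/9) + ...].
Sum ≈ -0.79927.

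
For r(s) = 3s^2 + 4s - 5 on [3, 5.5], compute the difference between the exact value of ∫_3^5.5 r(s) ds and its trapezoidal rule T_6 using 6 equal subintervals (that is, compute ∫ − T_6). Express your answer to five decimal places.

Exact integral: ∫_3^5.5 r(s) ds = 169.375.
T_6 ≈ 169.5920139.
Error ≈ 169.375 − 169.5920139 ≈ -0.21701.

-0.21701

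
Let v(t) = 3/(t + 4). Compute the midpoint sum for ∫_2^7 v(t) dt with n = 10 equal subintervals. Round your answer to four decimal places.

Δt = (7 − 2)/10 = 0.5.
Midpoints: 2.25, 2.75, 3.25, 3.75, 4.25, 4.75, 5.25, 5.75, 6.25, 6.75.
v(2.25) = 0.48, v(2.75) = 4/9, v(3.25) = 12/29, v(3.75) = 12/31, v(4.25) = 4/11, v(4.75) = 12/35, v(5.25) = 12/37, v(5.75) = 4/13, v(6.25) = 12/41, v(6.75) = 12/43.
Sum = Δt · [v(2.25) + v(2.75) + v(3.25) + ...].
Sum ≈ 1.8178.

1.8178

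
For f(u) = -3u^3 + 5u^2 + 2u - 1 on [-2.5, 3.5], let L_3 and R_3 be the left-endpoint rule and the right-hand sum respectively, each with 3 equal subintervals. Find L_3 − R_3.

267

L_3 = 149.75.
R_3 = -117.25.
L_3 − R_3 = 267.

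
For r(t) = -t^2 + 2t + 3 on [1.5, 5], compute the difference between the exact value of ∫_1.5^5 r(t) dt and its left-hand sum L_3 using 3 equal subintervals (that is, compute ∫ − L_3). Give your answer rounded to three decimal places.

Exact integral: ∫_1.5^5 r(t) dt ≈ -7.29167.
L_3 ≈ 1.10185.
Error ≈ -7.29167 − 1.10185 ≈ -8.394.

-8.394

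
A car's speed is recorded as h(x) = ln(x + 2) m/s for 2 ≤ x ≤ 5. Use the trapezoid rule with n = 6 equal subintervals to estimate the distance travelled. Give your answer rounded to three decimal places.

Δx = (5 − 2)/6 = 0.5.
h(2) ≈ 1.386, h(2.5) ≈ 1.504, h(3) ≈ 1.609, h(3.5) ≈ 1.705, h(4) ≈ 1.792, h(4.5) ≈ 1.872, h(5) ≈ 1.946.
T_6 = (Δx/2)·[h(x_0) + 2h(x_1) + ... + 2h(x_{5}) + h(x_6)].
Sum ≈ 5.074.

5.074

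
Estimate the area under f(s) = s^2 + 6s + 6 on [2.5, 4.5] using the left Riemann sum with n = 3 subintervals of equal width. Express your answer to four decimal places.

Δs = (4.5 − 2.5)/3 = 2/3.
Left endpoints: 2.5, 19/6, 23/6.
f(2.5) = 27.25, f(19/6) = 1261/36, f(23/6) = 1573/36.
Sum = Δs · [f(2.5) + f(19/6) + f(23/6)].
Sum ≈ 70.6481.

70.6481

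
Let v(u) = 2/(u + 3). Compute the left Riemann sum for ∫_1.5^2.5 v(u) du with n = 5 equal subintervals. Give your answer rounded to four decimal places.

0.4095

Δu = (2.5 − 1.5)/5 = 0.2.
Left endpoints: 1.5, 1.7, 1.9, 2.1, 2.3.
v(1.5) = 4/9, v(1.7) = 20/47, v(1.9) = 20/49, v(2.1) = 20/51, v(2.3) = 20/53.
Sum = Δu · [v(1.5) + v(1.7) + v(1.9) + v(2.1) + v(2.3)].
Sum ≈ 0.4095.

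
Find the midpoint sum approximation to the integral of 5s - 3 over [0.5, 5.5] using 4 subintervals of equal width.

60

Δs = (5.5 − 0.5)/4 = 1.25.
Midpoints: 1.125, 2.375, 3.625, 4.875.
f(1.125) = 2.625, f(2.375) = 8.875, f(3.625) = 15.125, f(4.875) = 21.375.
Sum = Δs · [f(1.125) + f(2.375) + f(3.625) + f(4.875)].
Sum = 60.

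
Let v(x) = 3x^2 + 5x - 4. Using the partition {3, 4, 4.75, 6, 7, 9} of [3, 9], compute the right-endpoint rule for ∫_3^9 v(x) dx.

Subinterval widths: 1, 0.75, 1.25, 1, 2.
Right endpoints: 4, 4.75, 6, 7, 9.
v(4) = 64, v(4.75) = 87.4375, v(6) = 134, v(7) = 178, v(9) = 284.
Sum = Σ Δx_i · v(x_i).
Sum = 1043.078125.

1043.078125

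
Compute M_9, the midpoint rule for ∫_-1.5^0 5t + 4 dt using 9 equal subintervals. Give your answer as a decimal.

0.375

Δt = (0 − (-1.5))/9 = 1/6.
Midpoints: -17/12, -1.25, -13/12, -11/12, -0.75, -7/12, -5/12, -0.25, -1/12.
f(-17/12) = -37/12, f(-1.25) = -2.25, f(-13/12) = -17/12, f(-11/12) = -7/12, f(-0.75) = 0.25, f(-7/12) = 13/12, f(-5/12) = 23/12, f(-0.25) = 2.75, f(-1/12) = 43/12.
Sum = Δt · [f(-17/12) + f(-1.25) + f(-13/12) + ...].
Sum = 0.375.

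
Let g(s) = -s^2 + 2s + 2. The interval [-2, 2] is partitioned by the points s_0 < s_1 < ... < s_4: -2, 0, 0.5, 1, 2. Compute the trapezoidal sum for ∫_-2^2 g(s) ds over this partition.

Subinterval widths: 2, 0.5, 0.5, 1.
g(-2) = -6, g(0) = 2, g(0.5) = 2.75, g(1) = 3, g(2) = 2.
On each subinterval the trapezoid contributes (Δs_i/2)·[g(s_{i-1}) + g(s_i)].
Sum = 1.125.

1.125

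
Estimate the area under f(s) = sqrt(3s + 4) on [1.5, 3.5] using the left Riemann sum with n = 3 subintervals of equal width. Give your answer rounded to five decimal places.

6.46092

Δs = (3.5 − 1.5)/3 = 2/3.
Left endpoints: 1.5, 13/6, 17/6.
f(1.5) ≈ 2.91548, f(13/6) ≈ 3.24037, f(17/6) ≈ 3.53553.
Sum = Δs · [f(1.5) + f(13/6) + f(17/6)].
Sum ≈ 6.46092.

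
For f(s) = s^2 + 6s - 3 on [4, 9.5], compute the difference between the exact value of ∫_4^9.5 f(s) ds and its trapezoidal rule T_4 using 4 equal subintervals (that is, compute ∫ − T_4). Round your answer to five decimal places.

Exact integral: ∫_4^9.5 f(s) ds ≈ 470.7083333.
T_4 = 472.44140625.
Error ≈ 470.7083333 − 472.44140625 ≈ -1.73307.

-1.73307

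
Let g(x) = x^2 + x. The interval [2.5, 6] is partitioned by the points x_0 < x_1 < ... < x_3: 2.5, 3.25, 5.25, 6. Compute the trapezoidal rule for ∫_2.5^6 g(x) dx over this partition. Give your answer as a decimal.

83.140625

Subinterval widths: 0.75, 2, 0.75.
g(2.5) = 8.75, g(3.25) = 13.8125, g(5.25) = 32.8125, g(6) = 42.
On each subinterval the trapezoid contributes (Δx_i/2)·[g(x_{i-1}) + g(x_i)].
Sum = 83.140625.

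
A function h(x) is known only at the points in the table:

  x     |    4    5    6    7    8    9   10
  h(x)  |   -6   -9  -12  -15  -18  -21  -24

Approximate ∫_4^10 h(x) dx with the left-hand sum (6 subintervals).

-81

Δx = 1.
Sum = 1·[(-6) + (-9) + (-12) + (-15) + (-18) + (-21)] = -81.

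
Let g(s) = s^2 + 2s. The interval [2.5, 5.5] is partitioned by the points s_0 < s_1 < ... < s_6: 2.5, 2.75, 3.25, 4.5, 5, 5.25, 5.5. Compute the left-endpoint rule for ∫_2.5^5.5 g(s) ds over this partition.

Subinterval widths: 0.25, 0.5, 1.25, 0.5, 0.25, 0.25.
Left endpoints: 2.5, 2.75, 3.25, 4.5, 5, 5.25.
g(2.5) = 11.25, g(2.75) = 13.0625, g(3.25) = 17.0625, g(4.5) = 29.25, g(5) = 35, g(5.25) = 38.0625.
Sum = Σ Δs_i · g(s_i).
Sum = 63.5625.

63.5625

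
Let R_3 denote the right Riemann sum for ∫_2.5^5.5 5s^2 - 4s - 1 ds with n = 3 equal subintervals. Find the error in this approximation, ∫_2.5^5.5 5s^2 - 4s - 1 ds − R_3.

Exact integral: ∫_2.5^5.5 f(s) ds = 200.25.
R_3 = 256.75.
Error = 200.25 − 256.75 = -56.5.

-56.5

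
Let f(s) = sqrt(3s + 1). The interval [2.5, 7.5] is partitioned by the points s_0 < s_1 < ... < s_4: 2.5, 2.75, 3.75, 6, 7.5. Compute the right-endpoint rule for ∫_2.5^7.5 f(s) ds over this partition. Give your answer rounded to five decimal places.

Subinterval widths: 0.25, 1, 2.25, 1.5.
Right endpoints: 2.75, 3.75, 6, 7.5.
f(2.75) ≈ 3.04138, f(3.75) ≈ 3.50000, f(6) ≈ 4.35890, f(7.5) ≈ 4.84768.
Sum = Σ Δs_i · f(s_i).
Sum ≈ 21.33939.

21.33939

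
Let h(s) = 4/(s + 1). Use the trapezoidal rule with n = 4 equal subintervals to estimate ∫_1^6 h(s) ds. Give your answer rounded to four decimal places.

Δs = (6 − 1)/4 = 1.25.
h(1) = 2, h(2.25) = 16/13, h(3.5) = 8/9, h(4.75) = 16/23, h(6) = 4/7.
T_4 = (Δs/2)·[h(s_0) + 2h(s_1) + 2h(s_2) + 2h(s_3) + h(s_4)].
Sum ≈ 5.1263.

5.1263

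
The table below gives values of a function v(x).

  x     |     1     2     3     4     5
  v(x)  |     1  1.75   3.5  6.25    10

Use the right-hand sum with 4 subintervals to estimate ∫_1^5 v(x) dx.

Δx = 1.
Sum = 1·[1.75 + 3.5 + 6.25 + 10] = 21.5.

21.5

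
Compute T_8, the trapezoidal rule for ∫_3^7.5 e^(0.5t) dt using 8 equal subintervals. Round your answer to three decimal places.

76.580

Δt = (7.5 − 3)/8 = 0.5625.
f(3) ≈ 4.482, f(3.5625) ≈ 5.937, f(4.125) ≈ 7.866, f(4.6875) ≈ 10.420, f(5.25) ≈ 13.805, f(5.8125) ≈ 18.288, f(6.375) ≈ 24.228, f(6.9375) ≈ 32.097, f(7.5) ≈ 42.521.
T_8 = (Δt/2)·[f(t_0) + 2f(t_1) + ... + 2f(t_{7}) + f(t_8)].
Sum ≈ 76.580.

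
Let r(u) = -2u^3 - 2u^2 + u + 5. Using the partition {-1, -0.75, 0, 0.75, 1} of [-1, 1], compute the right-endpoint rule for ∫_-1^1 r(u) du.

Subinterval widths: 0.25, 0.75, 0.75, 0.25.
Right endpoints: -0.75, 0, 0.75, 1.
r(-0.75) = 3.96875, r(0) = 5, r(0.75) = 3.78125, r(1) = 2.
Sum = Σ Δu_i · r(u_i).
Sum = 8.078125.

8.078125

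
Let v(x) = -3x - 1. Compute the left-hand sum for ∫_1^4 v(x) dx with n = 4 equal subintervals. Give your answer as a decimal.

-22.125

Δx = (4 − 1)/4 = 0.75.
Left endpoints: 1, 1.75, 2.5, 3.25.
v(1) = -4, v(1.75) = -6.25, v(2.5) = -8.5, v(3.25) = -10.75.
Sum = Δx · [v(1) + v(1.75) + v(2.5) + v(3.25)].
Sum = -22.125.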